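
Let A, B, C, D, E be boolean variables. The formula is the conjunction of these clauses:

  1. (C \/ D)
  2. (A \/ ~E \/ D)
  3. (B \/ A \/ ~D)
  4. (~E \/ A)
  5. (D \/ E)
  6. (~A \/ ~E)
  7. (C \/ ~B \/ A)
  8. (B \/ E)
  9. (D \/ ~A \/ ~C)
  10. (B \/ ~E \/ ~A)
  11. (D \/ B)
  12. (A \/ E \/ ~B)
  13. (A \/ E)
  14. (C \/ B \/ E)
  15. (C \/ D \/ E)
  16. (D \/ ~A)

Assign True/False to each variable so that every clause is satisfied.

A=T  B=T  C=T  D=T  E=F

Check each clause:
  1. (D \/ C) — C is true.
  2. (~E \/ A \/ D) — A is true.
  3. (~D \/ A \/ B) — A is true.
  4. (A \/ ~E) — A is true.
  5. (E \/ D) — D is true.
  6. (~A \/ ~E) — ~E is true.
  7. (A \/ C \/ ~B) — A is true.
  8. (E \/ B) — B is true.
  9. (~A \/ D \/ ~C) — D is true.
  10. (B \/ ~E \/ ~A) — B is true.
  11. (B \/ D) — B is true.
  12. (~B \/ E \/ A) — A is true.
  13. (A \/ E) — A is true.
  14. (C \/ B \/ E) — B is true.
  15. (D \/ E \/ C) — C is true.
  16. (~A \/ D) — D is true.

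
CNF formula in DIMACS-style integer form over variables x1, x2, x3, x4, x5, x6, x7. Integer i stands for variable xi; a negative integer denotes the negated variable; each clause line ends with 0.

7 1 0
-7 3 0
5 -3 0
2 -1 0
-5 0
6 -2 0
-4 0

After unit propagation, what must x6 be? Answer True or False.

True

(NOT x5) stands alone — x5 = False.
From (NOT x3 OR x5) and x5 = False: x3 = False.
In (NOT x7 OR x3), x3 is now false; NOT x7 must hold, so x7 = False.
(x7 OR x1): since x7 = False, the clause reduces to (x1). x1 = True.
(NOT x1 OR x2): since x1 = True, the clause reduces to (x2). x2 = True.
(x6 OR NOT x2): since x2 = True, the clause reduces to (x6). x6 = True.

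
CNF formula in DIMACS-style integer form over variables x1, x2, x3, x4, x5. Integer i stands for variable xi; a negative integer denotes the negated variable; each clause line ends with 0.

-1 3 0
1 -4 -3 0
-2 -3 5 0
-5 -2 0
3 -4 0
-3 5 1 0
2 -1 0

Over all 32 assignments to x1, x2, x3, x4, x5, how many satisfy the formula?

Satisfying assignments:
  x1=0 x2=0 x3=0 x4=0 x5=0
  x1=0 x2=0 x3=0 x4=0 x5=1
  x1=0 x2=0 x3=1 x4=0 x5=1
  x1=0 x2=1 x3=0 x4=0 x5=0
That's 4 in total.

4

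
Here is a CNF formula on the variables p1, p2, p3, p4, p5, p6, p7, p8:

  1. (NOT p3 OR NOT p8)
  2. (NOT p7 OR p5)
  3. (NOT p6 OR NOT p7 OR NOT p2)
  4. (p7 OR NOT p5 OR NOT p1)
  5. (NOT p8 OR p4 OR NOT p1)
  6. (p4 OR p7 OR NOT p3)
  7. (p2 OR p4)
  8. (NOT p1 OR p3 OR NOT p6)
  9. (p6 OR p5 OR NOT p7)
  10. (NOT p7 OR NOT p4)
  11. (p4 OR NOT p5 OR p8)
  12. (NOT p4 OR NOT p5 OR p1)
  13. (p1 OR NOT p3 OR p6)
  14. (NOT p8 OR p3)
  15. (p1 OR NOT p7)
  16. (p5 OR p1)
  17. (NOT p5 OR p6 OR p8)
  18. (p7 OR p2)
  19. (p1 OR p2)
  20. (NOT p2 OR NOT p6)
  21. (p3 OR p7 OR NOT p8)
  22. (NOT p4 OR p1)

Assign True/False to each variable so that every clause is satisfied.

Try p1 = True.
For the remaining variables, p2 = True, p3 = True, p4 = True, p5 = False, p6 = False, p7 = False, p8 = False works.

p1 = 1, p2 = 1, p3 = 1, p4 = 1, p5 = 0, p6 = 0, p7 = 0, p8 = 0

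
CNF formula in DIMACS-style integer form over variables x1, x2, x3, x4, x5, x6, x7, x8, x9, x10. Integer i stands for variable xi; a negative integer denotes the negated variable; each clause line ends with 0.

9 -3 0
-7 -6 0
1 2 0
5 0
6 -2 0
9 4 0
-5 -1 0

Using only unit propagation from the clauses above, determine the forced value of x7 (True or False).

False

(x5) stands alone — x5 = True.
In (NOT x1 OR NOT x5), NOT x5 is now false; NOT x1 must hold, so x1 = False.
In (x1 OR x2), x1 is now false; x2 must hold, so x2 = True.
(x6 OR NOT x2) with x2 = True leaves only x6, so x6 = True.
In (NOT x6 OR NOT x7), NOT x6 is now false; NOT x7 must hold, so x7 = False.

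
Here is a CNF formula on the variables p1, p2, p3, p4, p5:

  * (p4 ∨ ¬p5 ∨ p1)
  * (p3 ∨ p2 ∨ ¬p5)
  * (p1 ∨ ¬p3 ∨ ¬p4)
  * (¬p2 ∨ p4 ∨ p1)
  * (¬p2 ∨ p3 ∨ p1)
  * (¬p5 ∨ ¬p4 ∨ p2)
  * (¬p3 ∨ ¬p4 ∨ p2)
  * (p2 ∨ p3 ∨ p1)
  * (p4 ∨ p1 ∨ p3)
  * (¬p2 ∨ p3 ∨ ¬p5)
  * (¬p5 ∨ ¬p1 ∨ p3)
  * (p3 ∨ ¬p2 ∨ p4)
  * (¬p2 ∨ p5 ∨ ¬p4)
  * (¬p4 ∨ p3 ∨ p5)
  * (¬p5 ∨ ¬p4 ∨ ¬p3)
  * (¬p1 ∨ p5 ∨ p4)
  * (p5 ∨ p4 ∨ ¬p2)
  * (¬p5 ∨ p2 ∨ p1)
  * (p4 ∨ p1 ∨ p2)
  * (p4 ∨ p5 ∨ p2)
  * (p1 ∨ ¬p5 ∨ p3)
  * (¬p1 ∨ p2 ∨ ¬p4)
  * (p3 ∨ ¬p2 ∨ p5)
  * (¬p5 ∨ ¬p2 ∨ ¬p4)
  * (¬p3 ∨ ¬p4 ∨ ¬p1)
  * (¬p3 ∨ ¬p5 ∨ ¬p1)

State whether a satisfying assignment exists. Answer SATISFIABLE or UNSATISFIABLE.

UNSATISFIABLE

p4 = True:
  p3 = True:
    propagation gives p1=True; an empty clause results — contradiction.
  p3 = False:
    propagation gives p5=True, p2=True; an empty clause results — contradiction.
p4 = False:
  p1 = True:
    propagation gives p5=True, p3=True; an empty clause results — contradiction.
  p1 = False:
    propagation gives p5=False, p2=False; an empty clause results — contradiction.
Every branch closes, so no satisfying assignment exists.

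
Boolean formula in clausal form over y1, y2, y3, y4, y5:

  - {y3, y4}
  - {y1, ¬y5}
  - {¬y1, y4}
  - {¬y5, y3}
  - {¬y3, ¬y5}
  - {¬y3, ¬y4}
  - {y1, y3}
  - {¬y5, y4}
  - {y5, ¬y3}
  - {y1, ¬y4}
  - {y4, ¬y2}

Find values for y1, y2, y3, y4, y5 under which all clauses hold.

y1=T, y2=F, y3=F, y4=T, y5=F

Pure literal: y2 appears only negated; assign y2 = False.
Try y1 = True.
  then y4 is forced to True.
  then y3 is forced to False.
  then y5 is forced to False.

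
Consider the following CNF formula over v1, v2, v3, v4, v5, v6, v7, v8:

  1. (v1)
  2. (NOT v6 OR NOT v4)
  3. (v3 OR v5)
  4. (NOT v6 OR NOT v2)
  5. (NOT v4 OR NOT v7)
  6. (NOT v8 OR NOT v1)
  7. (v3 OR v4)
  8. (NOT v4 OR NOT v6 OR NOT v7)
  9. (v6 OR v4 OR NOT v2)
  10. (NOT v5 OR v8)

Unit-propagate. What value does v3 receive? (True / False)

True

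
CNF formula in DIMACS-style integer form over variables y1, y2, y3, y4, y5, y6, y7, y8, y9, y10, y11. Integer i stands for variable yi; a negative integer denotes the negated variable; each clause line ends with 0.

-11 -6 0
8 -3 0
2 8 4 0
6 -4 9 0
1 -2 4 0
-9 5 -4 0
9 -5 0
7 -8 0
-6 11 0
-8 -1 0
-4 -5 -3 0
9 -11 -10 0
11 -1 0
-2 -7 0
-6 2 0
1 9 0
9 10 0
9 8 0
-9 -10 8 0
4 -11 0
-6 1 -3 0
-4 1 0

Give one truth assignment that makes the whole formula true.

y1=T, y2=T, y3=F, y4=T, y5=T, y6=F, y7=F, y8=F, y9=T, y10=F, y11=T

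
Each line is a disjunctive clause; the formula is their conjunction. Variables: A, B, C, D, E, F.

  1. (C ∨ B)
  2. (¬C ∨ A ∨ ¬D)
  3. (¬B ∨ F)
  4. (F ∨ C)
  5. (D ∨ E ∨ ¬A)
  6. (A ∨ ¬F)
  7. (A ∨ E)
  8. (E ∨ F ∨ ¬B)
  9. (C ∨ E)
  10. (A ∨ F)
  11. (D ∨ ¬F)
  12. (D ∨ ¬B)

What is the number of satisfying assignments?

Satisfying assignments:
  A=1 B=0 C=1 D=0 E=1 F=0
  A=1 B=0 C=1 D=1 E=0 F=0
  A=1 B=0 C=1 D=1 E=0 F=1
  A=1 B=0 C=1 D=1 E=1 F=0
  A=1 B=0 C=1 D=1 E=1 F=1
  A=1 B=1 C=0 D=1 E=1 F=1
  A=1 B=1 C=1 D=1 E=0 F=1
  A=1 B=1 C=1 D=1 E=1 F=1
That's 8 in total.

8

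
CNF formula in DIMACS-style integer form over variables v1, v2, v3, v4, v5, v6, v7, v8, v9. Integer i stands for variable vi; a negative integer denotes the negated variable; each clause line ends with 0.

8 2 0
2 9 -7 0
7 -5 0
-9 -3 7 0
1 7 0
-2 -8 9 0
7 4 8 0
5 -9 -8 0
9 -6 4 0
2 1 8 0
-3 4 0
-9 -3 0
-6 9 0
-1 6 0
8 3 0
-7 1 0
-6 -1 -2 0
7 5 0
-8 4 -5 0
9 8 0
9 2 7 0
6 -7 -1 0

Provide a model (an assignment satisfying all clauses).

v4 occurs only positively in the remaining clauses — set v4 = True.
Branch on v1: take v1 = True.
  then v6 is forced to True.
  then v9 is forced to True.
  then v3 is forced to False.
  then v8 is forced to True.
  then v5 is forced to True.
  then v7 is forced to True.
  then v2 is forced to False.
Every clause has at least one true literal under this assignment.

v1=True, v2=False, v3=False, v4=True, v5=True, v6=True, v7=True, v8=True, v9=True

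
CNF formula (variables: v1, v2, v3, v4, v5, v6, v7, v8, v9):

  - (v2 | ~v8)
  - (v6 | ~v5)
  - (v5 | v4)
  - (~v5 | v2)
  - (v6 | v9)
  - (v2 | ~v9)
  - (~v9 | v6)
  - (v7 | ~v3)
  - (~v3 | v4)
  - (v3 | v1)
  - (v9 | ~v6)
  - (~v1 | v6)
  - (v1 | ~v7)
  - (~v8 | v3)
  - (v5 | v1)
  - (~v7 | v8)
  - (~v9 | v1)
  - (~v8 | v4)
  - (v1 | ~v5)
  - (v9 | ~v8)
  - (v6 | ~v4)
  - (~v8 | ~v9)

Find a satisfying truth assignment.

v2 occurs only positively in the remaining clauses — set v2 = True.
Branch on v1: take v1 = True.
  then v6 is forced to True.
  then v9 is forced to True.
  then v8 is forced to False.
  then v7 is forced to False.
  then v3 is forced to False.
The remaining clauses are satisfied by v4 = True, v5 = True.
Every clause has at least one true literal under this assignment.
Check each clause:
  1. (v2 | ~v8) — ~v8 is true.
  2. (v6 | ~v5) — v6 is true.
  3. (v5 | v4) — v4 is true.
  4. (v2 | ~v5) — v2 is true.
  5. (v9 | v6) — v9 is true.
  6. (~v9 | v2) — v2 is true.
  7. (~v9 | v6) — v6 is true.
  8. (v7 | ~v3) — ~v3 is true.
  9. (~v3 | v4) — v4 is true.
  10. (v3 | v1) — v1 is true.
  11. (~v6 | v9) — v9 is true.
  12. (v6 | ~v1) — v6 is true.
  13. (~v7 | v1) — v1 is true.
  14. (v3 | ~v8) — ~v8 is true.
  15. (v1 | v5) — v1 is true.
  16. (~v7 | v8) — ~v7 is true.
  17. (~v9 | v1) — v1 is true.
  18. (~v8 | v4) — ~v8 is true.
  19. (v1 | ~v5) — v1 is true.
  20. (~v8 | v9) — ~v8 is true.
  21. (v6 | ~v4) — v6 is true.
  22. (~v9 | ~v8) — ~v8 is true.

v1=True, v2=True, v3=False, v4=True, v5=True, v6=True, v7=False, v8=False, v9=True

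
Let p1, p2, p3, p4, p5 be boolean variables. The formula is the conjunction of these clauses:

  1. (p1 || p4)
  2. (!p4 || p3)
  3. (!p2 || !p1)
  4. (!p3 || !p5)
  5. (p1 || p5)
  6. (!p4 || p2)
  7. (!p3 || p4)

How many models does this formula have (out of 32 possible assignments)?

2

The models are:
  p1=1 p2=0 p3=0 p4=0 p5=0
  p1=1 p2=0 p3=0 p4=0 p5=1
That's 2 in total.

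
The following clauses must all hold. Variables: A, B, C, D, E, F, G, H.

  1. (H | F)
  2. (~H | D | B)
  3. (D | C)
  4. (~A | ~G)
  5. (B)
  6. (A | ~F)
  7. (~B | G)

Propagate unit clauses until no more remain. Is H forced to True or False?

(B) stands alone — B = True.
(G | ~B): since B = True, the clause reduces to (G). G = True.
From (~G | ~A) and G = True: A = False.
(~F | A): since A = False, the clause reduces to (~F). F = False.
(F | H): since F = False, the clause reduces to (H). H = True.

True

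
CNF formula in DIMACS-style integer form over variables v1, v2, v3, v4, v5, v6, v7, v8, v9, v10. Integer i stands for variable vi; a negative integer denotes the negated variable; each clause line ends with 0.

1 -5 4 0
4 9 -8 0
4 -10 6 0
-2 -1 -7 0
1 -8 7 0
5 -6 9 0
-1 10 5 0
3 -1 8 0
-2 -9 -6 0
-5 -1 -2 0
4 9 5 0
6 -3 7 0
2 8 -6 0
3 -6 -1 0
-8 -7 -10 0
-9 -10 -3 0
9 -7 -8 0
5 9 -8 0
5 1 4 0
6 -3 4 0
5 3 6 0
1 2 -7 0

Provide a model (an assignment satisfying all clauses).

Pure literal: v4 appears only positively; assign v4 = True.
Set v1 = False and propagate.
Set v2 = True and propagate.
Set v3 = False and propagate.
The remaining clauses are satisfied by v5 = True, v6 = True, v7 = True, v8 = False, v9 = False, v10 = False.
Every clause has at least one true literal under this assignment.

v1 = False, v2 = True, v3 = False, v4 = True, v5 = True, v6 = True, v7 = True, v8 = False, v9 = False, v10 = False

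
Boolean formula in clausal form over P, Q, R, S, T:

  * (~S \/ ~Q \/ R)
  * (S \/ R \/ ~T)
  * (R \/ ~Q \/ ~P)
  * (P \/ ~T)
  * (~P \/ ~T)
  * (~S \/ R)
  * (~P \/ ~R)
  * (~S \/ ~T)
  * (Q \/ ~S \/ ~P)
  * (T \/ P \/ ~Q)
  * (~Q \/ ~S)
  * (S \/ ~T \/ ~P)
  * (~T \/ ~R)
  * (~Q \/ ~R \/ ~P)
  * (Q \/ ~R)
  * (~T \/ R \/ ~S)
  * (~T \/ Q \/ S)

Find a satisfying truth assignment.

Branch on P: take P = False.
  then T is forced to False.
  then Q is forced to False.
  then R is forced to False.
  then S is forced to False.

P=F, Q=F, R=F, S=F, T=F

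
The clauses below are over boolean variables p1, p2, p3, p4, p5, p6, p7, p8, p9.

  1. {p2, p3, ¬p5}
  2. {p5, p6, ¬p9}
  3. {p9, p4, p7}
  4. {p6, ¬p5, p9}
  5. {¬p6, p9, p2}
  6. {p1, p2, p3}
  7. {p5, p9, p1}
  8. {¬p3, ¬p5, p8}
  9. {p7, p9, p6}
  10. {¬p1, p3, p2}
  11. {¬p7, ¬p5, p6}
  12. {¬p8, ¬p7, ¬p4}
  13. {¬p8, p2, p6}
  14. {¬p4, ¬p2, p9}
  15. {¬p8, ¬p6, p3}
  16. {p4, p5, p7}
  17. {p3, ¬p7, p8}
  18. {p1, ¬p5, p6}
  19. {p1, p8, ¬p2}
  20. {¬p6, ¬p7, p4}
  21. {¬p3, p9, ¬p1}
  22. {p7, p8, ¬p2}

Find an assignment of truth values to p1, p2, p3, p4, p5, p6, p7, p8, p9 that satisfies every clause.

p1=True  p2=True  p3=True  p4=False  p5=True  p6=False  p7=False  p8=True  p9=True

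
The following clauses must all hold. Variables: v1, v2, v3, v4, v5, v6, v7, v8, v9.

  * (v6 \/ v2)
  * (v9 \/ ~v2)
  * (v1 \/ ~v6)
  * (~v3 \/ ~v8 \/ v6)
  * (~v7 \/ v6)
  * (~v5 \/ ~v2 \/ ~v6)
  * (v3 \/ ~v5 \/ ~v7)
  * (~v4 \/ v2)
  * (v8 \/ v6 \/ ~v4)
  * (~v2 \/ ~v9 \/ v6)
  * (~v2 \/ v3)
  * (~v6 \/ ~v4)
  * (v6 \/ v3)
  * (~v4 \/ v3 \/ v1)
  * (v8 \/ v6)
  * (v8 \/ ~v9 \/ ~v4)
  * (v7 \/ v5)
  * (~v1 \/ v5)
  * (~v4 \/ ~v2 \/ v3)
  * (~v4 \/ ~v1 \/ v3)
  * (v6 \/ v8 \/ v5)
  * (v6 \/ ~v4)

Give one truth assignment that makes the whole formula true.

v1=True, v2=False, v3=True, v4=False, v5=True, v6=True, v7=True, v8=False, v9=False

v4 occurs only negated in the remaining clauses — set v4 = False.
Branch on v1: take v1 = True.
  then v5 is forced to True.
Set v2 = False and propagate.
  then v6 is forced to True.
For the remaining variables, v3 = True, v7 = True, v8 = False, v9 = False works.
Check each clause:
  1. (v6 \/ v2) — v6 is true.
  2. (~v2 \/ v9) — ~v2 is true.
  3. (~v6 \/ v1) — v1 is true.
  4. (v6 \/ ~v3 \/ ~v8) — ~v8 is true.
  5. (v6 \/ ~v7) — v6 is true.
  6. (~v5 \/ ~v6 \/ ~v2) — ~v2 is true.
  7. (~v5 \/ ~v7 \/ v3) — v3 is true.
  8. (~v4 \/ v2) — ~v4 is true.
  9. (v6 \/ v8 \/ ~v4) — ~v4 is true.
  10. (~v2 \/ v6 \/ ~v9) — ~v9 is true.
  11. (~v2 \/ v3) — v3 is true.
  12. (~v4 \/ ~v6) — ~v4 is true.
  13. (v3 \/ v6) — v3 is true.
  14. (v3 \/ ~v4 \/ v1) — v1 is true.
  15. (v8 \/ v6) — v6 is true.
  16. (~v4 \/ ~v9 \/ v8) — ~v4 is true.
  17. (v5 \/ v7) — v5 is true.
  18. (~v1 \/ v5) — v5 is true.
  19. (~v4 \/ ~v2 \/ v3) — v3 is true.
  20. (~v4 \/ v3 \/ ~v1) — v3 is true.
  21. (v5 \/ v8 \/ v6) — v5 is true.
  22. (~v4 \/ v6) — ~v4 is true.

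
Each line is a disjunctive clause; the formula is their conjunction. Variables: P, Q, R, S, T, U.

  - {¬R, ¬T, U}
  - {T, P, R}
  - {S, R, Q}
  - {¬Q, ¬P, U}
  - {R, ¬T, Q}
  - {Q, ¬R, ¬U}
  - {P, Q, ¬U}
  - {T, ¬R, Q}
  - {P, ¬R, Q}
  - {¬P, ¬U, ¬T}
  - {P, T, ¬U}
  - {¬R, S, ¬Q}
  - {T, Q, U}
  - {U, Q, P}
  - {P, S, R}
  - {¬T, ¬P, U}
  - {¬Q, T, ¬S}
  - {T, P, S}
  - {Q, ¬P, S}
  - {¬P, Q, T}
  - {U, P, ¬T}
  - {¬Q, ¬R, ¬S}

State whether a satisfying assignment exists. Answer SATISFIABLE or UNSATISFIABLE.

SATISFIABLE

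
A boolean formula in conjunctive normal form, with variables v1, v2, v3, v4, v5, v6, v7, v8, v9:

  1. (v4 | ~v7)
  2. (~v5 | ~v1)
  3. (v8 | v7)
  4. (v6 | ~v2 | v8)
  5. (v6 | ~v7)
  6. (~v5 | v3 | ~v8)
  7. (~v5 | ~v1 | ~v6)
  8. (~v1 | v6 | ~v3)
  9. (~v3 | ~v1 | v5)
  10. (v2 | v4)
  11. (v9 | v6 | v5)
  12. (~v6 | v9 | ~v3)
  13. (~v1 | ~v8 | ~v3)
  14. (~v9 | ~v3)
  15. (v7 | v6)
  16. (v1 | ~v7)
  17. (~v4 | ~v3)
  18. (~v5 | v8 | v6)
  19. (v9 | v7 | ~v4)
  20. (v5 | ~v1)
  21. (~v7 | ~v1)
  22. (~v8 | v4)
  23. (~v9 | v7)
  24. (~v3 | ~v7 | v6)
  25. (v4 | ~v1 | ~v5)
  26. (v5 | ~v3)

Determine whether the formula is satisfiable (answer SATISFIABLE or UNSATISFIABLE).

UNSATISFIABLE

v1 = True:
  propagation gives v5=False; an empty clause results — contradiction.
v1 = False:
  propagation gives v7=False, v8=True, v6=True, v4=True; an empty clause results — contradiction.
Every branch closes, so no satisfying assignment exists.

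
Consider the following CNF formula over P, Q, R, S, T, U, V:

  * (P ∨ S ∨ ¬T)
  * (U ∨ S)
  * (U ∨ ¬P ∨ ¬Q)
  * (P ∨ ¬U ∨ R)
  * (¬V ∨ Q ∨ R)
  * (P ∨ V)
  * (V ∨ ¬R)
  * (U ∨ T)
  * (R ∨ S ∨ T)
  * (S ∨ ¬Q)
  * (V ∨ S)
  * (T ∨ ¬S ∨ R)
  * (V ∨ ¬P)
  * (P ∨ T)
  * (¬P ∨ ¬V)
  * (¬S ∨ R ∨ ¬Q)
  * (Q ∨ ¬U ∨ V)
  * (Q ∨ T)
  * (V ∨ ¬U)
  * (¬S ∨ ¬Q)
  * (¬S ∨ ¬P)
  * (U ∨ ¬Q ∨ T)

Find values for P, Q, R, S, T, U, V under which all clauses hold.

P=F  Q=F  R=T  S=T  T=T  U=F  V=T

Check each clause:
  1. (¬T ∨ P ∨ S) — S is true.
  2. (S ∨ U) — S is true.
  3. (¬P ∨ U ∨ ¬Q) — ¬P is true.
  4. (¬U ∨ R ∨ P) — ¬U is true.
  5. (¬V ∨ Q ∨ R) — R is true.
  6. (V ∨ P) — V is true.
  7. (¬R ∨ V) — V is true.
  8. (U ∨ T) — T is true.
  9. (R ∨ T ∨ S) — R is true.
  10. (¬Q ∨ S) — S is true.
  11. (S ∨ V) — S is true.
  12. (T ∨ R ∨ ¬S) — R is true.
  13. (V ∨ ¬P) — ¬P is true.
  14. (P ∨ T) — T is true.
  15. (¬P ∨ ¬V) — ¬P is true.
  16. (¬Q ∨ ¬S ∨ R) — R is true.
  17. (Q ∨ V ∨ ¬U) — ¬U is true.
  18. (Q ∨ T) — T is true.
  19. (V ∨ ¬U) — ¬U is true.
  20. (¬Q ∨ ¬S) — ¬Q is true.
  21. (¬S ∨ ¬P) — ¬P is true.
  22. (T ∨ ¬Q ∨ U) — T is true.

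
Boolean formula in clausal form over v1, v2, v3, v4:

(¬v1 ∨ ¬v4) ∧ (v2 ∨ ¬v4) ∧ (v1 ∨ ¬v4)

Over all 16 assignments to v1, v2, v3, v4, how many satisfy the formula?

8

Split on v4, then v1.
  v4=1, v1=1: a clause becomes empty — 0.
  v4=1, v1=0: a clause becomes empty — 0.
  v4=0, v1=1: remaining (v2,v3) ∈ {(0,0); (0,1); (1,0); (1,1)} — 4.
  v4=0, v1=0: remaining (v2,v3) ∈ {(0,0); (0,1); (1,0); (1,1)} — 4.
Total: 0 + 0 + 4 + 4 = 8.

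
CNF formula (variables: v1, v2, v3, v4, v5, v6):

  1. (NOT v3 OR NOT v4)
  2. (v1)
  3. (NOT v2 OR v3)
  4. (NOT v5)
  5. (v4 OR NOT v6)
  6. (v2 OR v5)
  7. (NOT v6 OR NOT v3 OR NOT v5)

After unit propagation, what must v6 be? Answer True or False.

False

(v1) is a unit clause: v1 = True.
(NOT v5) stands alone — v5 = False.
(v5 OR v2): since v5 = False, the clause reduces to (v2). v2 = True.
In (v3 OR NOT v2), NOT v2 is now false; v3 must hold, so v3 = True.
In (NOT v3 OR NOT v4), NOT v3 is now false; NOT v4 must hold, so v4 = False.
In (NOT v6 OR v4), v4 is now false; NOT v6 must hold, so v6 = False.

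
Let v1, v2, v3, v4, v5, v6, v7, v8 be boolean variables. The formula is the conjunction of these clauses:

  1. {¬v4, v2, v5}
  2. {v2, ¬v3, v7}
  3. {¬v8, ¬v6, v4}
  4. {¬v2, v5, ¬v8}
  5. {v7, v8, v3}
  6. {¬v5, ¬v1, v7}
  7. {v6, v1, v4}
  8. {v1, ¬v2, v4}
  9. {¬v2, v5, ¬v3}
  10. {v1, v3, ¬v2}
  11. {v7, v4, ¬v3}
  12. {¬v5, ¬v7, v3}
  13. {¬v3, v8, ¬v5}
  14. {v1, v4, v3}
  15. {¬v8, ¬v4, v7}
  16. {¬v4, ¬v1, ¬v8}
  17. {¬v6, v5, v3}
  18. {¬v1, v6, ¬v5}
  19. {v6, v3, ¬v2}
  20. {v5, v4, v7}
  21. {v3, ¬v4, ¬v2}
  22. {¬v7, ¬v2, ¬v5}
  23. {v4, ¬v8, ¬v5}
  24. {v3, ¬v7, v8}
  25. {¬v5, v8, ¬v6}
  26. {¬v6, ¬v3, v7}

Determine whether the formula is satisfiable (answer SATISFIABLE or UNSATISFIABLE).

SATISFIABLE

Set v1 = True and propagate.
The remaining clauses are satisfied by v2 = False, v3 = True, v4 = False, v5 = False, v6 = False, v7 = True, v8 = True.
So v1 = True  v2 = False  v3 = True  v4 = False  v5 = False  v6 = False  v7 = True  v8 = True is a satisfying assignment.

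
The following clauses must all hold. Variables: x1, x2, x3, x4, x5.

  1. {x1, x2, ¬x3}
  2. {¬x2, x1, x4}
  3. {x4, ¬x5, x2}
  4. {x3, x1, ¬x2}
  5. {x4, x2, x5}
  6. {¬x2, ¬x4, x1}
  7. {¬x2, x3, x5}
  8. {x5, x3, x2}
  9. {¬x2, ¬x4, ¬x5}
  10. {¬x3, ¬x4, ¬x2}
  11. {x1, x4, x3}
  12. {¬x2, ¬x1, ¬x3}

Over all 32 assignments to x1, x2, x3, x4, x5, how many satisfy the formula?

5

The models are:
  x1=0 x2=0 x3=0 x4=1 x5=1
  x1=1 x2=0 x3=0 x4=1 x5=1
  x1=1 x2=0 x3=1 x4=1 x5=0
  x1=1 x2=0 x3=1 x4=1 x5=1
  x1=1 x2=1 x3=0 x4=0 x5=1
Count: 5.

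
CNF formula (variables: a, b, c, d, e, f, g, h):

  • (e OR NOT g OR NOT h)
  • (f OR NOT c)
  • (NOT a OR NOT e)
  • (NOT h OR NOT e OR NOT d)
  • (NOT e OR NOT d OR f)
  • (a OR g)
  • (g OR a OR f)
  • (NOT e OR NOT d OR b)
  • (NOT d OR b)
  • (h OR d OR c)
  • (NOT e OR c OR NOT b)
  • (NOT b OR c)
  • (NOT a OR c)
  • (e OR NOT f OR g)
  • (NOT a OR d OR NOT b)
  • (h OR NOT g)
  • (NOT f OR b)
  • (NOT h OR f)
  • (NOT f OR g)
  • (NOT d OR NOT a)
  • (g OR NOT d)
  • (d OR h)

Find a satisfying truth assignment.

a=False  b=True  c=True  d=False  e=True  f=True  g=True  h=True

Set a = False and propagate.
  then g is forced to True.
  then h is forced to True.
  then e is forced to True.
  then d is forced to False.
  then f is forced to True.
  then b is forced to True.
  then c is forced to True.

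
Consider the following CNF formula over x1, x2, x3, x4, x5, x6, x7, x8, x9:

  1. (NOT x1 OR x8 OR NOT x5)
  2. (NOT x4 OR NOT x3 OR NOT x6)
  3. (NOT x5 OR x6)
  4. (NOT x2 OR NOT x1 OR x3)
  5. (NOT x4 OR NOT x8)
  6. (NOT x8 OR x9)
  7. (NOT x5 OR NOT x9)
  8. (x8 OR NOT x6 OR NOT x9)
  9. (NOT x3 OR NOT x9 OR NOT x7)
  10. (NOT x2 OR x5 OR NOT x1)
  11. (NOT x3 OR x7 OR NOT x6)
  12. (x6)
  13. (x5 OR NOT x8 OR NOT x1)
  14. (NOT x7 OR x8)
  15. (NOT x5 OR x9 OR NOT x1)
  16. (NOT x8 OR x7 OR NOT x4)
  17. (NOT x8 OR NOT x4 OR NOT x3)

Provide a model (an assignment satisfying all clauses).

x1=F, x2=T, x3=F, x4=F, x5=F, x6=T, x7=T, x8=T, x9=T

Check each clause:
  1. (NOT x1 OR x8 OR NOT x5) — x8 is true.
  2. (NOT x4 OR NOT x6 OR NOT x3) — NOT x4 is true.
  3. (x6 OR NOT x5) — NOT x5 is true.
  4. (x3 OR NOT x1 OR NOT x2) — NOT x1 is true.
  5. (NOT x8 OR NOT x4) — NOT x4 is true.
  6. (x9 OR NOT x8) — x9 is true.
  7. (NOT x9 OR NOT x5) — NOT x5 is true.
  8. (NOT x6 OR x8 OR NOT x9) — x8 is true.
  9. (NOT x7 OR NOT x3 OR NOT x9) — NOT x3 is true.
  10. (NOT x2 OR NOT x1 OR x5) — NOT x1 is true.
  11. (x7 OR NOT x6 OR NOT x3) — NOT x3 is true.
  12. (x6) — x6 is true.
  13. (x5 OR NOT x8 OR NOT x1) — NOT x1 is true.
  14. (NOT x7 OR x8) — x8 is true.
  15. (NOT x5 OR x9 OR NOT x1) — x9 is true.
  16. (NOT x4 OR NOT x8 OR x7) — NOT x4 is true.
  17. (NOT x8 OR NOT x4 OR NOT x3) — NOT x4 is true.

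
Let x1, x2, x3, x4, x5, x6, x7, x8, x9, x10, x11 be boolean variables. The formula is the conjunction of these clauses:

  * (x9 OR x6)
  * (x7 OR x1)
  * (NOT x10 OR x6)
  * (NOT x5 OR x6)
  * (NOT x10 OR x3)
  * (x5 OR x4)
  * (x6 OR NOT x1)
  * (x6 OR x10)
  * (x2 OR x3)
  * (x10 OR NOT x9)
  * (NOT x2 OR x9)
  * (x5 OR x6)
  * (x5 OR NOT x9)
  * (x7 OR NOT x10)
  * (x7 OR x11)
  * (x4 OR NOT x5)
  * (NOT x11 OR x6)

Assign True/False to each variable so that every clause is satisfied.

Pure literal: x3 appears only positively; assign x3 = True.
Pure literal: x4 appears only positively; assign x4 = True.
Try x1 = False.
  then x7 is forced to True.
The remaining clauses are satisfied by x2 = False, x5 = False, x6 = True, x8 = True, x9 = False, x10 = True, x11 = False.

x1=F, x2=F, x3=T, x4=T, x5=F, x6=T, x7=T, x8=T, x9=F, x10=T, x11=F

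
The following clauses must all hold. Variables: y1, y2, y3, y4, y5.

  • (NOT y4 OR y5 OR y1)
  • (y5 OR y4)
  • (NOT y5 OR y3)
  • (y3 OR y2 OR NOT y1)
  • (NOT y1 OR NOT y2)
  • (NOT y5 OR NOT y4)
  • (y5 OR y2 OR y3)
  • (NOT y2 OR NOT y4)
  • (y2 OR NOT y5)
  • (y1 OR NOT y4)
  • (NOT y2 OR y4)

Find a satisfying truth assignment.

Pure literal: y3 appears only positively; assign y3 = True.
Branch on y1: take y1 = True.
  then y2 is forced to False.
  then y5 is forced to False.
  then y4 is forced to True.

y1=T  y2=F  y3=T  y4=T  y5=F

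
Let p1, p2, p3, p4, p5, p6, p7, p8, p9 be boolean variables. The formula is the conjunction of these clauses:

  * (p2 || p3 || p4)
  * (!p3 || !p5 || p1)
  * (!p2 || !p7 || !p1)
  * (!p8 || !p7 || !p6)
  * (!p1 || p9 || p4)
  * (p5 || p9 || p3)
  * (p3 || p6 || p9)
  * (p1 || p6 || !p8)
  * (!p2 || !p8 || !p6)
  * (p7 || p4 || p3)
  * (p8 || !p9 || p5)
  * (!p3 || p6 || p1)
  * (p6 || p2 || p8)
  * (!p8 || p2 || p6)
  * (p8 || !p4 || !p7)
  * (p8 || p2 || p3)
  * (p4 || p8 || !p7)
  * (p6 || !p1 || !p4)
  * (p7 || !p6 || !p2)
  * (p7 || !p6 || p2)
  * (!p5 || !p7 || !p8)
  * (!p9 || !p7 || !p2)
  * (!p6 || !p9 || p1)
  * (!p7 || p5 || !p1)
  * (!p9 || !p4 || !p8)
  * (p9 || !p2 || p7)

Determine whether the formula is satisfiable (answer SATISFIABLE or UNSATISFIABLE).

Branch on p1: take p1 = True.
For the remaining variables, p2 = True, p3 = True, p4 = False, p5 = False, p6 = False, p7 = False, p8 = True, p9 = True works.
Every clause has at least one true literal under this assignment.
So p1=T, p2=T, p3=T, p4=F, p5=F, p6=F, p7=F, p8=T, p9=T is a satisfying assignment.

SATISFIABLE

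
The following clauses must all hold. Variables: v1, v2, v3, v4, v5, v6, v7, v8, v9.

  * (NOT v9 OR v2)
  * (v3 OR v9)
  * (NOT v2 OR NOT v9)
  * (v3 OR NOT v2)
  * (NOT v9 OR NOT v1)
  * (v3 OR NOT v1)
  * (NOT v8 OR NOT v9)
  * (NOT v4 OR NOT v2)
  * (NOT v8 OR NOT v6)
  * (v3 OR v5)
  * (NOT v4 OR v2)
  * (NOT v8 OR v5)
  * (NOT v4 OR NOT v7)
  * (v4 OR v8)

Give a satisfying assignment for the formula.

v1=False  v2=True  v3=True  v4=False  v5=True  v6=False  v7=True  v8=True  v9=False

Pure literal: v1 appears only negated; assign v1 = False.
v3 occurs only positively in the remaining clauses — set v3 = True.
Branch on v2: take v2 = True.
  then v9 is forced to False.
  then v4 is forced to False.
  then v8 is forced to True.
  then v6 is forced to False.
  then v5 is forced to True.
v7 is now unconstrained; take v7 = True.
Check each clause:
  1. (NOT v9 OR v2) — v2 is true.
  2. (v3 OR v9) — v3 is true.
  3. (NOT v9 OR NOT v2) — NOT v9 is true.
  4. (NOT v2 OR v3) — v3 is true.
  5. (NOT v9 OR NOT v1) — NOT v1 is true.
  6. (v3 OR NOT v1) — v3 is true.
  7. (NOT v8 OR NOT v9) — NOT v9 is true.
  8. (NOT v4 OR NOT v2) — NOT v4 is true.
  9. (NOT v8 OR NOT v6) — NOT v6 is true.
  10. (v5 OR v3) — v3 is true.
  11. (NOT v4 OR v2) — v2 is true.
  12. (v5 OR NOT v8) — v5 is true.
  13. (NOT v4 OR NOT v7) — NOT v4 is true.
  14. (v4 OR v8) — v8 is true.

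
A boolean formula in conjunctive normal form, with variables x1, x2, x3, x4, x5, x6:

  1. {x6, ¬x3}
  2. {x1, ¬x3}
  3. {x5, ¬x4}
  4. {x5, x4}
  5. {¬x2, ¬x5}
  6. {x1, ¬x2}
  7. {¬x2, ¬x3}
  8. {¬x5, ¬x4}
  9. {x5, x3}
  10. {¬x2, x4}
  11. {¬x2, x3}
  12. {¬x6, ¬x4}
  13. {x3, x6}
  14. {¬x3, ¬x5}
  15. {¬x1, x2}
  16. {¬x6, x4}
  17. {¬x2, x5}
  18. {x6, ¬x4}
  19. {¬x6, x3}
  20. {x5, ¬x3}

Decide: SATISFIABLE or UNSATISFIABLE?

UNSATISFIABLE

x3 = True:
  propagation gives x6=True, x1=True, x2=False; an empty clause results — contradiction.
x3 = False:
  propagation gives x5=True, x2=False, x4=False, x6=True; an empty clause results — contradiction.
Every branch closes, so no satisfying assignment exists.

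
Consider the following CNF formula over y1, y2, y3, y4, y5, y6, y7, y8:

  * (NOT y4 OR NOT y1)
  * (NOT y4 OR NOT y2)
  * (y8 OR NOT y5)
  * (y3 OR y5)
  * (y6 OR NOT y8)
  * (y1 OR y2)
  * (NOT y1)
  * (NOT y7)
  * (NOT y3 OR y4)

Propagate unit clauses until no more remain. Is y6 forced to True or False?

Unit clause (NOT y1) sets y1 = False.
From (y1 OR y2) and y1 = False: y2 = True.
(NOT y2 OR NOT y4): since y2 = True, the clause reduces to (NOT y4). y4 = False.
(NOT y7) stands alone — y7 = False.
From (NOT y3 OR y4) and y4 = False: y3 = False.
In (y5 OR y3), y3 is now false; y5 must hold, so y5 = True.
(y8 OR NOT y5) with y5 = True leaves only y8, so y8 = True.
In (NOT y8 OR y6), NOT y8 is now false; y6 must hold, so y6 = True.

True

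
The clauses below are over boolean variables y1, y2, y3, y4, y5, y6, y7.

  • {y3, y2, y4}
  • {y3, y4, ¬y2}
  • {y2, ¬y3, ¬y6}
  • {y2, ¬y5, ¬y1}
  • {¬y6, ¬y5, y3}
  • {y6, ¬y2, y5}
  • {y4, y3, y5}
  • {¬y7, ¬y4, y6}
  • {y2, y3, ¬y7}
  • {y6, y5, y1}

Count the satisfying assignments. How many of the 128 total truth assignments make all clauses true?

Split on y2, then y3.
  y2=T, y3=T: y1 free; 11 ways for (y4,y5,y6,y7) × 2^1 = 22.
  y2=T, y3=F: y1 free; 3 ways for (y4,y5,y6,y7) × 2^1 = 6.
  y2=F, y3=T: 6 of the 32 assignments to (y1,y4,y5,y6,y7) work.
  y2=F, y3=F: remaining (y1,y4,y5,y6,y7) ∈ {(F,T,F,T,F); (F,T,T,F,F); (T,T,F,F,F); (T,T,F,T,F)} — 4.
Total: 22 + 6 + 6 + 4 = 38.

38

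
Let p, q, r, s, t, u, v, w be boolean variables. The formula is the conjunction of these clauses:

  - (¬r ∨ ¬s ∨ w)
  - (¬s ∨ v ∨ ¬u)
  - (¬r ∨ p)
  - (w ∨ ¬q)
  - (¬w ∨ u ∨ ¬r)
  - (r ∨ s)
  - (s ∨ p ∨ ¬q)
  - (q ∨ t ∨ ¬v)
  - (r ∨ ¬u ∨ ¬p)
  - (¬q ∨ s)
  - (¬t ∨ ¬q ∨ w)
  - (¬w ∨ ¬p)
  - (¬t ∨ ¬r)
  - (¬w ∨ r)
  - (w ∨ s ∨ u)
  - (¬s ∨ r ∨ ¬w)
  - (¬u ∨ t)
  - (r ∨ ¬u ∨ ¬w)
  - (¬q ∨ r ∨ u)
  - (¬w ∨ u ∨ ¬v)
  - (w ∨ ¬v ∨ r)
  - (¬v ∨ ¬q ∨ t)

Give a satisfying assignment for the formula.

p=T, q=F, r=F, s=T, t=F, u=F, v=F, w=F

Set p = True and propagate.
  then w is forced to False.
  then q is forced to False.
Branch on r: take r = False.
  then s is forced to True.
  then u is forced to False.
  then v is forced to False.
t is now unconstrained; take t = False.
Every clause has at least one true literal under this assignment.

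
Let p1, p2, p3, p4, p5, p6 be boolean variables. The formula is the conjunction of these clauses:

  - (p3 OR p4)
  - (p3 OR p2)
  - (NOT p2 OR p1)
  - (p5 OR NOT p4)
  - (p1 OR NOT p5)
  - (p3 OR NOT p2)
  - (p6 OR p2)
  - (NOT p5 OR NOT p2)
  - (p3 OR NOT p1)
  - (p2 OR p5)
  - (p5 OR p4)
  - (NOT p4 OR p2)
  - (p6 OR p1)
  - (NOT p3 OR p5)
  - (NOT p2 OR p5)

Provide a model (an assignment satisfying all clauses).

Pure literal: p6 appears only positively; assign p6 = True.
Branch on p1: take p1 = True.
  then p3 is forced to True.
  then p5 is forced to True.
  then p2 is forced to False.
  then p4 is forced to False.

p1=T, p2=F, p3=T, p4=F, p5=T, p6=T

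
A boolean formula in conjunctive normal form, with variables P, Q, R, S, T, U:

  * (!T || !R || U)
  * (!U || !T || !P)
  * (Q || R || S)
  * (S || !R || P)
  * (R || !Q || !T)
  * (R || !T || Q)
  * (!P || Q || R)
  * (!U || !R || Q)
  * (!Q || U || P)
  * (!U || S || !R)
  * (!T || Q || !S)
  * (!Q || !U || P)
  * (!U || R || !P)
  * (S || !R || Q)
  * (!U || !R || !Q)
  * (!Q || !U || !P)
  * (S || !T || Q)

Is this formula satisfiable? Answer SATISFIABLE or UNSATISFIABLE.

SATISFIABLE

Pure literal: T appears only negated; assign T = False.
Set P = True and propagate.
For the remaining variables, Q = True, R = True, S = True, U = False works.
So P=True, Q=True, R=True, S=True, T=False, U=False is a satisfying assignment.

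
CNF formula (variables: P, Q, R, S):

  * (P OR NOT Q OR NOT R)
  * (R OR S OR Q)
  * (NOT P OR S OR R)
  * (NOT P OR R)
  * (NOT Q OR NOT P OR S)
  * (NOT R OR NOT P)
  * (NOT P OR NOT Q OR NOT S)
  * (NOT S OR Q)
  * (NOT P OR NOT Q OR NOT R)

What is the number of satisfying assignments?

3

The models are:
  P=F Q=F R=T S=F
  P=F Q=T R=F S=F
  P=F Q=T R=F S=T
Count: 3.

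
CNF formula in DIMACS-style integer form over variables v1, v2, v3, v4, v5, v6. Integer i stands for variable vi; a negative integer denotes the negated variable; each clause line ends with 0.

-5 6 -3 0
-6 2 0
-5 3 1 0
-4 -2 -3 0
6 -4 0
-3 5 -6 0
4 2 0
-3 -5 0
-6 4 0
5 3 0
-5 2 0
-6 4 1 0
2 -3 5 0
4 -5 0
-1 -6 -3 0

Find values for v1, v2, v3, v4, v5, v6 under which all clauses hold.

Set v1 = True and propagate.
Set v2 = True and propagate.
Set v3 = True and propagate.
  then v4 is forced to False.
  then v5 is forced to False.
  then v6 is forced to False.
Every clause has at least one true literal under this assignment.

v1=T, v2=T, v3=T, v4=F, v5=F, v6=F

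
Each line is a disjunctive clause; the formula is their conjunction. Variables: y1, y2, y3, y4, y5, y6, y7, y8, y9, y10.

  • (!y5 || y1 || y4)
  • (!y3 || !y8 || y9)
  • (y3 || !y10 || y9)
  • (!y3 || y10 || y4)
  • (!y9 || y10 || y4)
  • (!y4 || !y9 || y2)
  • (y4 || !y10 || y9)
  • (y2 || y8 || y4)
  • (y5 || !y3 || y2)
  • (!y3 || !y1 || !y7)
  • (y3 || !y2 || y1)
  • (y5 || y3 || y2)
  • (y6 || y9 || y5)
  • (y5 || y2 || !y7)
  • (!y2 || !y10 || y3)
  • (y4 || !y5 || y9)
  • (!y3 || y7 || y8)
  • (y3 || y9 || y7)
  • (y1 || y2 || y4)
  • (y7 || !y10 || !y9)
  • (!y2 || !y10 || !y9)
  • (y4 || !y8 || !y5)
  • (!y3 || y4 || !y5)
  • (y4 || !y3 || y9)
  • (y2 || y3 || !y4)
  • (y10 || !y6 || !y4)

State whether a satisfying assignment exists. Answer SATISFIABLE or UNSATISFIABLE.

SATISFIABLE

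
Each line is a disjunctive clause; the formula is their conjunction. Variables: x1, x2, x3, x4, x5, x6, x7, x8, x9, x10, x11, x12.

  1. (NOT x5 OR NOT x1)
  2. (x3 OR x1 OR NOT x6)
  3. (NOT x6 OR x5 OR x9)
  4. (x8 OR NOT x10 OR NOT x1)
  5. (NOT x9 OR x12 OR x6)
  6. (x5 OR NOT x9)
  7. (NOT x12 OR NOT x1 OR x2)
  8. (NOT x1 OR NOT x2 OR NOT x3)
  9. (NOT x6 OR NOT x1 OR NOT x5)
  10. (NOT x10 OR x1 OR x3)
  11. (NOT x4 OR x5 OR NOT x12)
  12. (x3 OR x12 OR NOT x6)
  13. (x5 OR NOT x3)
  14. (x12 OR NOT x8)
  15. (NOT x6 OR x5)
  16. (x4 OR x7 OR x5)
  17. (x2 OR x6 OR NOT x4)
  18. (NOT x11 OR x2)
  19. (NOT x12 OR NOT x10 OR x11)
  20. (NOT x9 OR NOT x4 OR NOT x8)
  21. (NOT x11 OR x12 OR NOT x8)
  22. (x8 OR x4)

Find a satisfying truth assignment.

Pure literal: x7 appears only positively; assign x7 = True.
Branch on x1: take x1 = False.
For the remaining variables, x2 = True, x3 = True, x4 = True, x5 = True, x6 = True, x8 = False, x9 = False, x10 = True, x11 = True, x12 = True works.
Check each clause:
  1. (NOT x1 OR NOT x5) — NOT x1 is true.
  2. (x1 OR x3 OR NOT x6) — x3 is true.
  3. (x9 OR NOT x6 OR x5) — x5 is true.
  4. (NOT x10 OR x8 OR NOT x1) — NOT x1 is true.
  5. (NOT x9 OR x6 OR x12) — x12 is true.
  6. (NOT x9 OR x5) — x5 is true.
  7. (NOT x12 OR NOT x1 OR x2) — x2 is true.
  8. (NOT x2 OR NOT x3 OR NOT x1) — NOT x1 is true.
  9. (NOT x5 OR NOT x6 OR NOT x1) — NOT x1 is true.
  10. (NOT x10 OR x3 OR x1) — x3 is true.
  11. (NOT x12 OR NOT x4 OR x5) — x5 is true.
  12. (NOT x6 OR x12 OR x3) — x3 is true.
  13. (x5 OR NOT x3) — x5 is true.
  14. (NOT x8 OR x12) — NOT x8 is true.
  15. (NOT x6 OR x5) — x5 is true.
  16. (x4 OR x7 OR x5) — x4 is true.
  17. (x6 OR NOT x4 OR x2) — x2 is true.
  18. (x2 OR NOT x11) — x2 is true.
  19. (NOT x12 OR x11 OR NOT x10) — x11 is true.
  20. (NOT x4 OR NOT x8 OR NOT x9) — NOT x8 is true.
  21. (x12 OR NOT x11 OR NOT x8) — NOT x8 is true.
  22. (x8 OR x4) — x4 is true.

x1=F  x2=T  x3=T  x4=T  x5=T  x6=T  x7=T  x8=F  x9=F  x10=T  x11=T  x12=T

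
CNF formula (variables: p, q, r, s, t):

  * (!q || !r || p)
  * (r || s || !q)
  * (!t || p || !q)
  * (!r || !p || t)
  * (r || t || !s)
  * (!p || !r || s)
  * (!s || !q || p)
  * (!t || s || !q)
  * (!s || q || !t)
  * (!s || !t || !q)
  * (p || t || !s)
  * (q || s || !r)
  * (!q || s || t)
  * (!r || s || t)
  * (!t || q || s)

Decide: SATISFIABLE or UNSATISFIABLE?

Set p = False and propagate.
The remaining clauses are satisfied by q = False, r = False, s = False, t = False.
So p=F, q=F, r=F, s=F, t=F is a satisfying assignment.

SATISFIABLE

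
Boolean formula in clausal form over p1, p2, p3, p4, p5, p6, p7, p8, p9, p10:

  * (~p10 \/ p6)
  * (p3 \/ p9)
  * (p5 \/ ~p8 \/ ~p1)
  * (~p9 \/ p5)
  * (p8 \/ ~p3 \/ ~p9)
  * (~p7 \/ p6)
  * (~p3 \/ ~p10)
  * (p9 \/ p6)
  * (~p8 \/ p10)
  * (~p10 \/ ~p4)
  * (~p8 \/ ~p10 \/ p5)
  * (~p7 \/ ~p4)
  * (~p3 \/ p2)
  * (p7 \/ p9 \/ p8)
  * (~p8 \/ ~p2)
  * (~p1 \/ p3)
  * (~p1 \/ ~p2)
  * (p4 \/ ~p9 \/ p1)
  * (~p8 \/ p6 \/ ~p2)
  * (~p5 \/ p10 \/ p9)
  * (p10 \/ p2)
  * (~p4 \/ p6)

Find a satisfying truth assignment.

p1=False, p2=True, p3=True, p4=False, p5=False, p6=True, p7=True, p8=False, p9=False, p10=False

p6 occurs only positively in the remaining clauses — set p6 = True.
Branch on p1: take p1 = False.
The remaining clauses are satisfied by p2 = True, p3 = True, p4 = False, p5 = False, p7 = True, p8 = False, p9 = False, p10 = False.
Every clause has at least one true literal under this assignment.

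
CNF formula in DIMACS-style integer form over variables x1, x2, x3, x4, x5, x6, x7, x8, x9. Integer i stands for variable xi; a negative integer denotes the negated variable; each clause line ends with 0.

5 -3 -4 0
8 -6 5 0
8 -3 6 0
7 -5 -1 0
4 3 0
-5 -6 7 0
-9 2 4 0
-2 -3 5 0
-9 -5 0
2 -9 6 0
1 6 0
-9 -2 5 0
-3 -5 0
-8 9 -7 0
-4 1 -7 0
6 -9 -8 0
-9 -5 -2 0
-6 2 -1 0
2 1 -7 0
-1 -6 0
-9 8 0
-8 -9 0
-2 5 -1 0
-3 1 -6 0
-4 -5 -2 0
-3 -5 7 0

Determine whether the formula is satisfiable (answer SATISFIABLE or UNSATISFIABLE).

SATISFIABLE

Set x1 = True and propagate.
  then x6 is forced to False.
Set x2 = False and propagate.
  then x9 is forced to False.
Branch on x3: take x3 = True.
  then x8 is forced to True.
  then x5 is forced to False.
  then x4 is forced to False.
  then x7 is forced to False.
Every clause has at least one true literal under this assignment.
So x1=T  x2=F  x3=T  x4=F  x5=F  x6=F  x7=F  x8=T  x9=F is a satisfying assignment.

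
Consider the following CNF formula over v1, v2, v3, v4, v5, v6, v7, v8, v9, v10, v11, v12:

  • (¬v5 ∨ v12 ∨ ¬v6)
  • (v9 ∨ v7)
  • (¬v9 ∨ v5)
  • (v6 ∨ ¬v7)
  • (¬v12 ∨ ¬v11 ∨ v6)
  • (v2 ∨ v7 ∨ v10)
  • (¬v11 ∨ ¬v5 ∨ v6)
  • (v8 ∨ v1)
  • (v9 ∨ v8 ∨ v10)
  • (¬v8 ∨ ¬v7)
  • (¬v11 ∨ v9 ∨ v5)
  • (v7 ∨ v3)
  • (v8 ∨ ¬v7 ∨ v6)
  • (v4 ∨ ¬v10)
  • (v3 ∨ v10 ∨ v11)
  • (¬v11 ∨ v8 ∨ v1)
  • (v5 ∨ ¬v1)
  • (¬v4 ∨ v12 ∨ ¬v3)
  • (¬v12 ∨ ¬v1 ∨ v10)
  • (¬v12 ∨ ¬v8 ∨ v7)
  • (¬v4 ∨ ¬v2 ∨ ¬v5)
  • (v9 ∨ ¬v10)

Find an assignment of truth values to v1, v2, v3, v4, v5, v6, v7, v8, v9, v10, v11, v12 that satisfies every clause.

v1=F  v2=T  v3=T  v4=F  v5=T  v6=F  v7=F  v8=T  v9=T  v10=F  v11=F  v12=F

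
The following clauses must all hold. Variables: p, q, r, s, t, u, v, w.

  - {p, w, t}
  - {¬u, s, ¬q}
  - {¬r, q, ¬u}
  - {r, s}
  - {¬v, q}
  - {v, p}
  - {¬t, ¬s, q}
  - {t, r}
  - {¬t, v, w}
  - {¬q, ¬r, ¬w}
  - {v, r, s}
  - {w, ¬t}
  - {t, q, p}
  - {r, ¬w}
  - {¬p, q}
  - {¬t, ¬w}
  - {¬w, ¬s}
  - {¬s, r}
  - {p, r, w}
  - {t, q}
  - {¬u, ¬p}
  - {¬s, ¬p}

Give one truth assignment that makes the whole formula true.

p = True  q = True  r = True  s = False  t = False  u = False  v = False  w = False

u occurs only negated in the remaining clauses — set u = False.
Try p = True.
  then q is forced to True.
  then s is forced to False.
  then r is forced to True.
  then w is forced to False.
  then t is forced to False.
v is now unconstrained; take v = False.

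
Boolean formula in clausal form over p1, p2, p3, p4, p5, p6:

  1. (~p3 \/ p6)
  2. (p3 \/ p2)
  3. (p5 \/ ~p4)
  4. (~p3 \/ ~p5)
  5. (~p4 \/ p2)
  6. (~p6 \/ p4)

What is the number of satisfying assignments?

8

Split on p3, then p4.
  p3=T, p4=T: a clause becomes empty — 0.
  p3=T, p4=F: a clause becomes empty — 0.
  p3=F, p4=T: remaining (p1,p2,p5,p6) ∈ {(F,T,T,F); (F,T,T,T); (T,T,T,F); (T,T,T,T)} — 4.
  p3=F, p4=F: remaining (p1,p2,p5,p6) ∈ {(F,T,F,F); (F,T,T,F); (T,T,F,F); (T,T,T,F)} — 4.
Total: 0 + 0 + 4 + 4 = 8.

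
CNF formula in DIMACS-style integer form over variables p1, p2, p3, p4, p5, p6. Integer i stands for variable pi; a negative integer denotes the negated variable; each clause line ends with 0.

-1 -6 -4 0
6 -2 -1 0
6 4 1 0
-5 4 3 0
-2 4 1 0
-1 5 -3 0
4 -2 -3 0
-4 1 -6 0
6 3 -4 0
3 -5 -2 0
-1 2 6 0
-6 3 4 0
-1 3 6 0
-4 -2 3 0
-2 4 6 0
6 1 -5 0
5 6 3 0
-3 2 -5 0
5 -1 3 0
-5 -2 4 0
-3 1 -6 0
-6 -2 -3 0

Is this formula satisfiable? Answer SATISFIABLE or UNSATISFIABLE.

SATISFIABLE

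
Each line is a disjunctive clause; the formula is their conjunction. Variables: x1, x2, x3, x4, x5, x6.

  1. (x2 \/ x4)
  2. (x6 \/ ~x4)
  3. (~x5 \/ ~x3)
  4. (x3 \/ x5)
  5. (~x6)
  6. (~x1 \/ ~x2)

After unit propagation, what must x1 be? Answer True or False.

(~x6) is a unit clause: x6 = False.
(~x4 \/ x6) with x6 = False leaves only ~x4, so x4 = False.
In (x2 \/ x4), x4 is now false; x2 must hold, so x2 = True.
(~x2 \/ ~x1) with x2 = True leaves only ~x1, so x1 = False.

False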